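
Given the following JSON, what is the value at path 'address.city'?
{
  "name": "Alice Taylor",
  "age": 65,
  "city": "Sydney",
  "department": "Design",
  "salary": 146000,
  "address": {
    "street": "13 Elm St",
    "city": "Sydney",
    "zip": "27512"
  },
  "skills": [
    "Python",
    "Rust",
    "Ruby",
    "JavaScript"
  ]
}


Query: address.city
Path: address -> city
Value: Sydney

Sydney


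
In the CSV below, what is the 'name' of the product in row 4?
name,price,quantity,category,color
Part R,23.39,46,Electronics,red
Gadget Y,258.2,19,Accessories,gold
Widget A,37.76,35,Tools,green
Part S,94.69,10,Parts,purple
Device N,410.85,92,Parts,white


Query: Row 4 ('Part S'), column 'name'
Value: Part S

Part S


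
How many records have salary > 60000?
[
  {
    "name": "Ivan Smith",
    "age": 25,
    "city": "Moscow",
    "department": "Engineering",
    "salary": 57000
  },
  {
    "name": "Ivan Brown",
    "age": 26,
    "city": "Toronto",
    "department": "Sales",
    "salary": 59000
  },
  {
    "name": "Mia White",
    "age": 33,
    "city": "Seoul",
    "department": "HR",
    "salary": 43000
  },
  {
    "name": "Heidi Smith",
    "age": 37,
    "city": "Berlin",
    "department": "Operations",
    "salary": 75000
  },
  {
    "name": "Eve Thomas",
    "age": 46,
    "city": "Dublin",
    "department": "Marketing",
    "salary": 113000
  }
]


Data: 5 records
Condition: salary > 60000

Checking each record:
  Ivan Smith: 57000
  Ivan Brown: 59000
  Mia White: 43000
  Heidi Smith: 75000 MATCH
  Eve Thomas: 113000 MATCH

Count: 2

2


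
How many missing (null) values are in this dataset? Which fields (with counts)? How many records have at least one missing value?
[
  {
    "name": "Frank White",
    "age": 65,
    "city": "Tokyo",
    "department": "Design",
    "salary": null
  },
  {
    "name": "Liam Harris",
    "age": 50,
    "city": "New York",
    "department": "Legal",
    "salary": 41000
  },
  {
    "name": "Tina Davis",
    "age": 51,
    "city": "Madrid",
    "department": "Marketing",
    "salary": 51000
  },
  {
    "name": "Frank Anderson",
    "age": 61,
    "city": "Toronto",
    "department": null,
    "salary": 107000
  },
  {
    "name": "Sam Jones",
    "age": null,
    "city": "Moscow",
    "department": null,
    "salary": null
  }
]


Checking for missing (null) values in 5 records:

  Frank White: salary
  Liam Harris: complete
  Tina Davis: complete
  Frank Anderson: department
  Sam Jones: age, department, salary

Per field:
  name: 0 missing
  age: 1 missing
  city: 0 missing
  department: 2 missing
  salary: 2 missing

Total missing values: 5
Records with any missing: 3

5 missing values (age: 1, department: 2, salary: 2); 3 incomplete records


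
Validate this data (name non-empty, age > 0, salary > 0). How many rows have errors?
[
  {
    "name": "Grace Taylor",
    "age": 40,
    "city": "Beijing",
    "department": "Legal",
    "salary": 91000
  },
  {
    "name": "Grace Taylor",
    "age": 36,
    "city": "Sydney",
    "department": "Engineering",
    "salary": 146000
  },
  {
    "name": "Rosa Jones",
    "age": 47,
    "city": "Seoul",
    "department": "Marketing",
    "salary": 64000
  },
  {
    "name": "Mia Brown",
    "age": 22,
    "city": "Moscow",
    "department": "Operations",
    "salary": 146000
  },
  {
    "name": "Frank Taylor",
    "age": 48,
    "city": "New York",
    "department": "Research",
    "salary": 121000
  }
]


Validating 5 records:
Rules: name non-empty, age > 0, salary > 0

  Row 1 (Grace Taylor): OK
  Row 2 (Grace Taylor): OK
  Row 3 (Rosa Jones): OK
  Row 4 (Mia Brown): OK
  Row 5 (Frank Taylor): OK

Total errors: 0

0 errors


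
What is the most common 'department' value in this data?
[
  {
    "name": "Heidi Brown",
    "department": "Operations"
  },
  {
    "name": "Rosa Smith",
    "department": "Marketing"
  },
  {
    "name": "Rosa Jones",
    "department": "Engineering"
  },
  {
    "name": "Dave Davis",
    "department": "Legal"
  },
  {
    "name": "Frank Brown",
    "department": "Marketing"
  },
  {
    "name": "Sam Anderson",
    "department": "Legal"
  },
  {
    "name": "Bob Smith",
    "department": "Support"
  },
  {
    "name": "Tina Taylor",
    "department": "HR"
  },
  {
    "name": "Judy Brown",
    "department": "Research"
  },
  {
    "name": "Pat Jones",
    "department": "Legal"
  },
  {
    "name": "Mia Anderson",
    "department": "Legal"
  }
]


Counting 'department' values across 11 records:

  Legal: 4 ####
  Marketing: 2 ##
  Operations: 1 #
  Engineering: 1 #
  Support: 1 #
  HR: 1 #
  Research: 1 #

Most common: Legal (4 times)

Legal (4 times)


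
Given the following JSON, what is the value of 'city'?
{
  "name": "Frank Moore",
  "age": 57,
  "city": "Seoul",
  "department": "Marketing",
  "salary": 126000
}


Looking up field 'city'
Value: Seoul

Seoul


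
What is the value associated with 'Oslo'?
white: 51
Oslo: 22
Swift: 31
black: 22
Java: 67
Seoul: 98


Looking up key 'Oslo'
Value: 22

22


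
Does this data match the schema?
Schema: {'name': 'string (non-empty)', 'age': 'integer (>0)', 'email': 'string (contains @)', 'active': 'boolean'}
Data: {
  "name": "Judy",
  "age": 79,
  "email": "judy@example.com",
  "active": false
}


Validating each field against schema:
  name: OK (non-empty string)
  age: OK (positive integer)
  email: OK (string with @)
  active: OK (boolean)

Result: VALID

VALID


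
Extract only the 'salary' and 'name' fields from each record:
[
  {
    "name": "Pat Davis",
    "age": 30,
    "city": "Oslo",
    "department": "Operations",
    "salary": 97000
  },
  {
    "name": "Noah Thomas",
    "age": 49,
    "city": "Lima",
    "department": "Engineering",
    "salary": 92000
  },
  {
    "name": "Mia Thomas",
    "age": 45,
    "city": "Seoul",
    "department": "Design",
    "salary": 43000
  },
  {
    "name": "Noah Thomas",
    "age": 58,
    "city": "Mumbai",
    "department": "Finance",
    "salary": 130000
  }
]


Original: 4 records with fields: name, age, city, department, salary
Keep: ['salary', 'name']
Drop: ['age', 'city', 'department']
Result: 4 records, 2 fields each

[
  {
    "salary": 97000,
    "name": "Pat Davis"
  },
  {
    "salary": 92000,
    "name": "Noah Thomas"
  },
  {
    "salary": 43000,
    "name": "Mia Thomas"
  },
  {
    "salary": 130000,
    "name": "Noah Thomas"
  }
]


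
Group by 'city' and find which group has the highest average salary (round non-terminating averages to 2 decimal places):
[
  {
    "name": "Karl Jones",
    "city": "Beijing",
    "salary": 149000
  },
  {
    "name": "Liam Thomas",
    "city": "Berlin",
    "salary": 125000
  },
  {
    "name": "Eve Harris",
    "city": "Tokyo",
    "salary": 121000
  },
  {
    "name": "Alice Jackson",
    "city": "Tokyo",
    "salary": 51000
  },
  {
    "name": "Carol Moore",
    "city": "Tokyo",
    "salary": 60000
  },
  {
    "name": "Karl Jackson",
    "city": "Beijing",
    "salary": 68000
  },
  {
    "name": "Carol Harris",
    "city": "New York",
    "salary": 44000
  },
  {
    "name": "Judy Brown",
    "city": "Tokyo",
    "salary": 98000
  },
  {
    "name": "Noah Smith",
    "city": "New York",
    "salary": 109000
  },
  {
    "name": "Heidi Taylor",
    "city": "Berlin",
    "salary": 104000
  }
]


Group by: city

Groups:
  Beijing: 2 people, avg salary = 217000/2 = $108500
  Berlin: 2 people, avg salary = 229000/2 = $114500
  New York: 2 people, avg salary = 153000/2 = $76500
  Tokyo: 4 people, avg salary = 330000/4 = $82500

Highest average salary: Berlin ($114500)

Berlin ($114500)


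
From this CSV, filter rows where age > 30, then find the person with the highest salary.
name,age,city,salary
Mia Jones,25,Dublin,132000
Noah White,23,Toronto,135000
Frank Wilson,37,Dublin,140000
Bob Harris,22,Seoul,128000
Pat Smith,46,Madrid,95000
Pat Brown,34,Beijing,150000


Filter: age > 30
Sort by: salary (descending)

Filtered records (3):
  Pat Brown, age 34, salary $150000
  Frank Wilson, age 37, salary $140000
  Pat Smith, age 46, salary $95000

Highest salary: Pat Brown ($150000)

Pat Brown


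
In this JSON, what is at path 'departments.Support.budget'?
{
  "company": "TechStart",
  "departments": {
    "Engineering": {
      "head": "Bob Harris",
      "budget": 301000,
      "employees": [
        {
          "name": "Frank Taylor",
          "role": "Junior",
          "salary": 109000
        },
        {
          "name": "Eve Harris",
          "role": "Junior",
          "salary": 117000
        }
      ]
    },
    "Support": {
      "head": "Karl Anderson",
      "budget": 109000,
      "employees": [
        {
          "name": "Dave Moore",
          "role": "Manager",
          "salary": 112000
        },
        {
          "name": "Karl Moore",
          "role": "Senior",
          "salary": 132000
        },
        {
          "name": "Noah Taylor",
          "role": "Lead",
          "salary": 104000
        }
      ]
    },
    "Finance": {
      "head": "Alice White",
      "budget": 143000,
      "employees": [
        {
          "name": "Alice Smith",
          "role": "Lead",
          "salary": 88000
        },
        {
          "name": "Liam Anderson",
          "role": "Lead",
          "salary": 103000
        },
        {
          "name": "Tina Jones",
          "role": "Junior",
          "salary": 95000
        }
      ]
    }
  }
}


Path: departments.Support.budget

Navigate:
  -> departments
  -> Support
  -> budget = 109000

109000


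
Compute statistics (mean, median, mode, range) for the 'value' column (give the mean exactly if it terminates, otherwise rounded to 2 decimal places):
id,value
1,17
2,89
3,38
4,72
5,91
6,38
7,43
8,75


Data: [17, 89, 38, 72, 91, 38, 43, 75]
Count: 8
Sum: 463
Mean: 463/8 = 57.875
Sorted: [17, 38, 38, 43, 72, 75, 89, 91]
Median: 57.5
Mode: 38 (2 times)
Range: 91 - 17 = 74
Min: 17, Max: 91

mean=57.875, median=57.5, mode=38, range=74


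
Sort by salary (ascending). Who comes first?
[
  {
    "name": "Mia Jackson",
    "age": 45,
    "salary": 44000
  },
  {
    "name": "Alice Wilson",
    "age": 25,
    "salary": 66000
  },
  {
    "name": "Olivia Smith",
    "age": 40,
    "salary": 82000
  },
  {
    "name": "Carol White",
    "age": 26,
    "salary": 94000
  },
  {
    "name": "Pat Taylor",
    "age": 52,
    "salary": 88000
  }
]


Sort by: salary (ascending)

Sorted order:
  1. Mia Jackson (salary = 44000)
  2. Alice Wilson (salary = 66000)
  3. Olivia Smith (salary = 82000)
  4. Pat Taylor (salary = 88000)
  5. Carol White (salary = 94000)

First: Mia Jackson

Mia Jackson


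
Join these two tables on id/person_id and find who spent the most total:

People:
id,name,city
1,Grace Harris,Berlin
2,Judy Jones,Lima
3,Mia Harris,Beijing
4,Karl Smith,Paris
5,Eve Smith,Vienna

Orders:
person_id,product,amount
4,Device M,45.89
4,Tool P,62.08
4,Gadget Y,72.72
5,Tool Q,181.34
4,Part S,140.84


Join on: people.id = orders.person_id

Joined rows:
  Karl Smith (Paris) bought Device M for $45.89
  Karl Smith (Paris) bought Tool P for $62.08
  Karl Smith (Paris) bought Gadget Y for $72.72
  Eve Smith (Vienna) bought Tool Q for $181.34
  Karl Smith (Paris) bought Part S for $140.84

Total per person:
  Karl Smith: $321.53
  Eve Smith: $181.34

Top spender: Karl Smith ($321.53)

Karl Smith ($321.53)


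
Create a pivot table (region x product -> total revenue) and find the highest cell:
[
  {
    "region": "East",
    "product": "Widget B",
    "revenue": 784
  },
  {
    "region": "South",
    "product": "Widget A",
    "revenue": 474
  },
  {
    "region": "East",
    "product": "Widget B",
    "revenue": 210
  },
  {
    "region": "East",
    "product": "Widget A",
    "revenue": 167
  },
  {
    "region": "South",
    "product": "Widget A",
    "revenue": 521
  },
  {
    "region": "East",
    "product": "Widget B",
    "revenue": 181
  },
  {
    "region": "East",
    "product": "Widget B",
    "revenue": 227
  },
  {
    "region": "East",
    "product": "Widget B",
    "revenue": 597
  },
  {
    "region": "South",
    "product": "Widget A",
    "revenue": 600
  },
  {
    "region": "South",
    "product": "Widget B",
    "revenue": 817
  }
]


Pivot: region (rows) x product (columns) -> total revenue

     Widget A      Widget B    
East           167          1999  
South         1595           817  

Highest: East / Widget B = $1999

East / Widget B = $1999


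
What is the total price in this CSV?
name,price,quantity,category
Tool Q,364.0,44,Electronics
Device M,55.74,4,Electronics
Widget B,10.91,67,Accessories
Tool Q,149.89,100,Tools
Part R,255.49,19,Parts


Computing total price:
Values: [364.0, 55.74, 10.91, 149.89, 255.49]
Sum = 836.03

836.03


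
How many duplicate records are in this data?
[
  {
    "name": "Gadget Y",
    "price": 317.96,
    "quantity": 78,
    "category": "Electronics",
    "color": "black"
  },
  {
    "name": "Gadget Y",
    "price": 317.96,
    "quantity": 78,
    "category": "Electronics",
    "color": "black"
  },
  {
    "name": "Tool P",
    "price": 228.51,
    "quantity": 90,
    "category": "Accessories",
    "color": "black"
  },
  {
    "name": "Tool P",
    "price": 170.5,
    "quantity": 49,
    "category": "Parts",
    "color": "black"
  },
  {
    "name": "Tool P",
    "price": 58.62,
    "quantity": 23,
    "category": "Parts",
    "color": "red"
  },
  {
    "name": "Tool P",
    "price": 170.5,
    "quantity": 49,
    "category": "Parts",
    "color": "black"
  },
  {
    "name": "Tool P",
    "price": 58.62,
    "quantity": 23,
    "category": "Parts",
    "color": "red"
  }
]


Checking 7 records for duplicates:

  Row 1: Gadget Y ($317.96, qty 78)
  Row 2: Gadget Y ($317.96, qty 78) <-- DUPLICATE
  Row 3: Tool P ($228.51, qty 90)
  Row 4: Tool P ($170.5, qty 49)
  Row 5: Tool P ($58.62, qty 23)
  Row 6: Tool P ($170.5, qty 49) <-- DUPLICATE
  Row 7: Tool P ($58.62, qty 23) <-- DUPLICATE

Duplicates found: 3
Unique records: 4

3 duplicates, 4 unique


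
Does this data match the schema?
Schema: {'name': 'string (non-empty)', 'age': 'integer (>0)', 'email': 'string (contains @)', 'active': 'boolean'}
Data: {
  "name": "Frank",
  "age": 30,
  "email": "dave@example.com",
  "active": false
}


Validating each field against schema:
  name: OK (non-empty string)
  age: OK (positive integer)
  email: OK (string with @)
  active: OK (boolean)

Result: VALID

VALID


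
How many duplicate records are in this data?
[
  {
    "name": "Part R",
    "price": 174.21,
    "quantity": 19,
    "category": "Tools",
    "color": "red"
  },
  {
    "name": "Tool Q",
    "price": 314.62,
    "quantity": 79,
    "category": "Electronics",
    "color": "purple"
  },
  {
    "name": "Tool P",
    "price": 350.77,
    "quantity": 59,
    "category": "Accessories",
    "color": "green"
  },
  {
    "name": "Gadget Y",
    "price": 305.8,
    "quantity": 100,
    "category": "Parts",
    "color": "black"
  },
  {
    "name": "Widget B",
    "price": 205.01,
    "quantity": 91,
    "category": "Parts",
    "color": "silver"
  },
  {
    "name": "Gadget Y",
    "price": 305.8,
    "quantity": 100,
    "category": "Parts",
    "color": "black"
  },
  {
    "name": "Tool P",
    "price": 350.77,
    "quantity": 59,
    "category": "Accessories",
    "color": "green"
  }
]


Checking 7 records for duplicates:

  Row 1: Part R ($174.21, qty 19)
  Row 2: Tool Q ($314.62, qty 79)
  Row 3: Tool P ($350.77, qty 59)
  Row 4: Gadget Y ($305.8, qty 100)
  Row 5: Widget B ($205.01, qty 91)
  Row 6: Gadget Y ($305.8, qty 100) <-- DUPLICATE
  Row 7: Tool P ($350.77, qty 59) <-- DUPLICATE

Duplicates found: 2
Unique records: 5

2 duplicates, 5 unique


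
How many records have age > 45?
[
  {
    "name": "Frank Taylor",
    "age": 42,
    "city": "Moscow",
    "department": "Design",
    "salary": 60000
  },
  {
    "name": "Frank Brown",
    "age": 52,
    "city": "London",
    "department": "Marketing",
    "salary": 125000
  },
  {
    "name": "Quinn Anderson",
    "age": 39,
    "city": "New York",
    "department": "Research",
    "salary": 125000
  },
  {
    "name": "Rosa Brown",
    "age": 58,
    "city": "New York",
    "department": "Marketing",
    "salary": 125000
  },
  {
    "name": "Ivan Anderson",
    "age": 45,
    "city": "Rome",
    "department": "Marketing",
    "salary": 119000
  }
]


Data: 5 records
Condition: age > 45

Checking each record:
  Frank Taylor: 42
  Frank Brown: 52 MATCH
  Quinn Anderson: 39
  Rosa Brown: 58 MATCH
  Ivan Anderson: 45

Count: 2

2


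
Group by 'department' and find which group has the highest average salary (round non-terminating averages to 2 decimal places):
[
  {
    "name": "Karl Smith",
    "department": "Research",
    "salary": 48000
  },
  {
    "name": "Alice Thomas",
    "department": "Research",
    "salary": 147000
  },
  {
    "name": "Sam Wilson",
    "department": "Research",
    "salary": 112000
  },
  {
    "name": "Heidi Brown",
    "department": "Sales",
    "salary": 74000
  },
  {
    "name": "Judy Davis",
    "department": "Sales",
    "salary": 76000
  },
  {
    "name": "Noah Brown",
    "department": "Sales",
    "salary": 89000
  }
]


Group by: department

Groups:
  Research: 3 people, avg salary = 307000/3 ≈ $102333.33
  Sales: 3 people, avg salary = 239000/3 ≈ $79666.67

Highest average salary: Research (≈$102333.33)

Research (≈$102333.33)


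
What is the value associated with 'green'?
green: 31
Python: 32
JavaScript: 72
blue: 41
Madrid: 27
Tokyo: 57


Looking up key 'green'
Value: 31

31


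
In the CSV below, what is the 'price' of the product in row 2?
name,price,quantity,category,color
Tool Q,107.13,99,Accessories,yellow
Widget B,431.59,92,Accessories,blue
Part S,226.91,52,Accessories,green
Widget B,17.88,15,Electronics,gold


Query: Row 2 ('Widget B'), column 'price'
Value: 431.59

431.59


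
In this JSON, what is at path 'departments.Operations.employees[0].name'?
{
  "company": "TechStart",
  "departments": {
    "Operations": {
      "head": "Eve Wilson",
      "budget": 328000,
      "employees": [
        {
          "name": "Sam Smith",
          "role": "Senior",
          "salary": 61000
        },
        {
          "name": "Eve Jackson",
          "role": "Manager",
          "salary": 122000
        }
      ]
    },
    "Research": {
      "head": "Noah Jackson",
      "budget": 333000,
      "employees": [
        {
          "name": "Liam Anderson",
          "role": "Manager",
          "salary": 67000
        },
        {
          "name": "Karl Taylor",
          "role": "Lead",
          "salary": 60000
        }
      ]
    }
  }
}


Path: departments.Operations.employees[0].name

Navigate:
  -> departments
  -> Operations
  -> employees[0].name = 'Sam Smith'

Sam Smith


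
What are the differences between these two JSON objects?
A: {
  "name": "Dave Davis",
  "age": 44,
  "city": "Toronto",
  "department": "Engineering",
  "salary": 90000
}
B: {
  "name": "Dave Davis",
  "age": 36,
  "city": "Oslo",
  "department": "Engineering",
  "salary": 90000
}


Comparing each field (in key order):
  name: same
  age: DIFFERENT
  city: DIFFERENT
  department: same
  salary: same
Differences:
  age: 44 -> 36
  city: Toronto -> Oslo

2 field(s) changed

2 changes: age, city


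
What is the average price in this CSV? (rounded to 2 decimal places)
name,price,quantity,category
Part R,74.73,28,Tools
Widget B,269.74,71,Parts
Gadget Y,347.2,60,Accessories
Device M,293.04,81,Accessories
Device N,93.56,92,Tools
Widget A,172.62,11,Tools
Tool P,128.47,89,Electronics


Computing average price:
Values: [74.73, 269.74, 347.2, 293.04, 93.56, 172.62, 128.47]
Sum = 1379.36
Count = 7
Average = 1379.36/7 ≈ 197.05 (rounded to 2 decimal places)

197.05


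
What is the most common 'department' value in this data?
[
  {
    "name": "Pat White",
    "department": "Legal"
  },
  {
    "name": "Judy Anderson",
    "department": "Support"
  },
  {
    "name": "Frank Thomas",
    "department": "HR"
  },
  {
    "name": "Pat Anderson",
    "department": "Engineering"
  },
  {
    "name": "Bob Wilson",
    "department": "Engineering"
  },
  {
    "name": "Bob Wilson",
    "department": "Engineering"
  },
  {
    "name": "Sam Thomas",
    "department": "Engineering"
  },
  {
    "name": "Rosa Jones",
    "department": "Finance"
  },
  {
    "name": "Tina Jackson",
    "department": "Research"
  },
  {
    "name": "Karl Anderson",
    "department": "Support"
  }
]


Counting 'department' values across 10 records:

  Engineering: 4 ####
  Support: 2 ##
  Legal: 1 #
  HR: 1 #
  Finance: 1 #
  Research: 1 #

Most common: Engineering (4 times)

Engineering (4 times)


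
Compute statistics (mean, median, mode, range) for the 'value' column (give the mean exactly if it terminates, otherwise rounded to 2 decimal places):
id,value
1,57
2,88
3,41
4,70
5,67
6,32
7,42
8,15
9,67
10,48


Data: [57, 88, 41, 70, 67, 32, 42, 15, 67, 48]
Count: 10
Sum: 527
Mean: 527/10 = 52.7
Sorted: [15, 32, 41, 42, 48, 57, 67, 67, 70, 88]
Median: 52.5
Mode: 67 (2 times)
Range: 88 - 15 = 73
Min: 15, Max: 88

mean=52.7, median=52.5, mode=67, range=73


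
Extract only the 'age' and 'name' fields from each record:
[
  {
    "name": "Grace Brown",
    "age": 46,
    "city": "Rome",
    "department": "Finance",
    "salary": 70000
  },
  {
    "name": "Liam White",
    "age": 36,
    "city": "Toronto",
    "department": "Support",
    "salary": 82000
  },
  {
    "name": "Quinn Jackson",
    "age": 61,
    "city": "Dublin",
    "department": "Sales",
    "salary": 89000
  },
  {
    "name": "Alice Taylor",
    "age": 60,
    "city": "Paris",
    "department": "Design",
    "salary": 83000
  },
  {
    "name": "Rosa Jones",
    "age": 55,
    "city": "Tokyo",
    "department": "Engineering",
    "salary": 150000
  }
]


Original: 5 records with fields: name, age, city, department, salary
Keep: ['age', 'name']
Drop: ['city', 'department', 'salary']
Result: 5 records, 2 fields each

[
  {
    "age": 46,
    "name": "Grace Brown"
  },
  {
    "age": 36,
    "name": "Liam White"
  },
  {
    "age": 61,
    "name": "Quinn Jackson"
  },
  {
    "age": 60,
    "name": "Alice Taylor"
  },
  {
    "age": 55,
    "name": "Rosa Jones"
  }
]


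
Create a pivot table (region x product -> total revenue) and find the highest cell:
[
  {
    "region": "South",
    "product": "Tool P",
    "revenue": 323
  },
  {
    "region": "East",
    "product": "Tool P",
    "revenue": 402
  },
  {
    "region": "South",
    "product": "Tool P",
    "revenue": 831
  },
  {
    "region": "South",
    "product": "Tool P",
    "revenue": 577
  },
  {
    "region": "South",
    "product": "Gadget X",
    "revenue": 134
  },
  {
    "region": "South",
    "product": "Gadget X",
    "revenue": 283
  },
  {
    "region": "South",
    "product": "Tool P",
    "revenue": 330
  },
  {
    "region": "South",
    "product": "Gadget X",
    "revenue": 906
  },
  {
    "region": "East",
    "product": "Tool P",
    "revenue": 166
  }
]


Pivot: region (rows) x product (columns) -> total revenue

     Gadget X      Tool P      
East             0           568  
South         1323          2061  

Highest: South / Tool P = $2061

South / Tool P = $2061


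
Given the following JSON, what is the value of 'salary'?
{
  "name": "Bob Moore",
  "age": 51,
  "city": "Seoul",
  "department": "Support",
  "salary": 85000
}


Looking up field 'salary'
Value: 85000

85000


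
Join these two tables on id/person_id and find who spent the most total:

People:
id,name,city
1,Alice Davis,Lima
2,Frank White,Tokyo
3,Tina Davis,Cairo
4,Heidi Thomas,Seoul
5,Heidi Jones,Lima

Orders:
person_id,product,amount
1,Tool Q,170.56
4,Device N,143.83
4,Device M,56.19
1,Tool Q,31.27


Join on: people.id = orders.person_id

Joined rows:
  Alice Davis (Lima) bought Tool Q for $170.56
  Heidi Thomas (Seoul) bought Device N for $143.83
  Heidi Thomas (Seoul) bought Device M for $56.19
  Alice Davis (Lima) bought Tool Q for $31.27

Total per person:
  Alice Davis: $201.83
  Heidi Thomas: $200.02

Top spender: Alice Davis ($201.83)

Alice Davis ($201.83)


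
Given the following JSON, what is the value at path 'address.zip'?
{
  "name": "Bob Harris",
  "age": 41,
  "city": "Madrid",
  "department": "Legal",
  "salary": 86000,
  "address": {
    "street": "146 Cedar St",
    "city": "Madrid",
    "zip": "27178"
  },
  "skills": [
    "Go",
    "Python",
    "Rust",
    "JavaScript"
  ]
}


Query: address.zip
Path: address -> zip
Value: 27178

27178


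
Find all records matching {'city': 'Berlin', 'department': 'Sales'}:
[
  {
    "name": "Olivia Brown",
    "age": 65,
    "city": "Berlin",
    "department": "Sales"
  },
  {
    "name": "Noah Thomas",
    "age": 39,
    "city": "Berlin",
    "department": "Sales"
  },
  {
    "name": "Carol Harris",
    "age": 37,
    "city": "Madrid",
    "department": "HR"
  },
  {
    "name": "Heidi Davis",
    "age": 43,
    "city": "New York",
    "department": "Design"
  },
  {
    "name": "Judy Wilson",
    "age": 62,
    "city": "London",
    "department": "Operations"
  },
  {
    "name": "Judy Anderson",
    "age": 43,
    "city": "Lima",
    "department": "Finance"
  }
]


Search criteria: {'city': 'Berlin', 'department': 'Sales'}

Checking 6 records:
  Olivia Brown: {city: Berlin, department: Sales} <-- MATCH
  Noah Thomas: {city: Berlin, department: Sales} <-- MATCH
  Carol Harris: {city: Madrid, department: HR}
  Heidi Davis: {city: New York, department: Design}
  Judy Wilson: {city: London, department: Operations}
  Judy Anderson: {city: Lima, department: Finance}

Matches: ["Olivia Brown", "Noah Thomas"]

["Olivia Brown", "Noah Thomas"]


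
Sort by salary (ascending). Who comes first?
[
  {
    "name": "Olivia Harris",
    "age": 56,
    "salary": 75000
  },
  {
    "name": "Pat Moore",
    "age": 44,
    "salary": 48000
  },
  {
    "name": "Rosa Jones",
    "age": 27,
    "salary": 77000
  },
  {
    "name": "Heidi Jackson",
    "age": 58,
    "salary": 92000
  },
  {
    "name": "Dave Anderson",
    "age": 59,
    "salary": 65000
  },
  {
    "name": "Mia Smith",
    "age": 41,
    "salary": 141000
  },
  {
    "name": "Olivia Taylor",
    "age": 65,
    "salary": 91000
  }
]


Sort by: salary (ascending)

Sorted order:
  1. Pat Moore (salary = 48000)
  2. Dave Anderson (salary = 65000)
  3. Olivia Harris (salary = 75000)
  4. Rosa Jones (salary = 77000)
  5. Olivia Taylor (salary = 91000)
  6. Heidi Jackson (salary = 92000)
  7. Mia Smith (salary = 141000)

First: Pat Moore

Pat Moore


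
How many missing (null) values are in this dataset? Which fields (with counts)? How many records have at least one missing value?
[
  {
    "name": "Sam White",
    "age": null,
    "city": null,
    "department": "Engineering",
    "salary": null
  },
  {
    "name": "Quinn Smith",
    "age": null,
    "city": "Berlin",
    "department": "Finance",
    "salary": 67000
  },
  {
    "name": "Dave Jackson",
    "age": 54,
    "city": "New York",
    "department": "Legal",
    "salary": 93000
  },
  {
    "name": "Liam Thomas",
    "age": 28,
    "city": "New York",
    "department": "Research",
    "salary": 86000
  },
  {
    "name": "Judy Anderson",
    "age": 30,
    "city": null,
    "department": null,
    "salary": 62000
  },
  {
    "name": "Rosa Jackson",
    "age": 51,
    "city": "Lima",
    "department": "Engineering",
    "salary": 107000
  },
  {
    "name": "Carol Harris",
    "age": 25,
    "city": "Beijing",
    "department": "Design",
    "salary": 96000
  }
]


Checking for missing (null) values in 7 records:

  Sam White: age, city, salary
  Quinn Smith: age
  Dave Jackson: complete
  Liam Thomas: complete
  Judy Anderson: city, department
  Rosa Jackson: complete
  Carol Harris: complete

Per field:
  name: 0 missing
  age: 2 missing
  city: 2 missing
  department: 1 missing
  salary: 1 missing

Total missing values: 6
Records with any missing: 3

6 missing values (age: 2, city: 2, department: 1, salary: 1); 3 incomplete records


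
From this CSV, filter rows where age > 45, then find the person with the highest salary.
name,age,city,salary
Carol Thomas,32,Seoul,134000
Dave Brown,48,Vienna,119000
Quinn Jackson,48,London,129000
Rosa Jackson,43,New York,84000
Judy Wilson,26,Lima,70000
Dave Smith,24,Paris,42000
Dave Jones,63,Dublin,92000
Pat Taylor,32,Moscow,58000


Filter: age > 45
Sort by: salary (descending)

Filtered records (3):
  Quinn Jackson, age 48, salary $129000
  Dave Brown, age 48, salary $119000
  Dave Jones, age 63, salary $92000

Highest salary: Quinn Jackson ($129000)

Quinn Jackson


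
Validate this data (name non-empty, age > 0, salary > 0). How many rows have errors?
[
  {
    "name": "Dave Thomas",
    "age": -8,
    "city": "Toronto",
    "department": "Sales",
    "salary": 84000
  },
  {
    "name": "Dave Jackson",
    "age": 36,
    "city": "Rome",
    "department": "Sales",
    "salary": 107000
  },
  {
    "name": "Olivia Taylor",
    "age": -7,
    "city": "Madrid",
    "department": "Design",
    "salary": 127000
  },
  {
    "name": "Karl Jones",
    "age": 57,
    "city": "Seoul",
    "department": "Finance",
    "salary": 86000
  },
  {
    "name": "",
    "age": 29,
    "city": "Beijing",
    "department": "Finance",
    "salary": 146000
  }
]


Validating 5 records:
Rules: name non-empty, age > 0, salary > 0

  Row 1 (Dave Thomas): negative age: -8
  Row 2 (Dave Jackson): OK
  Row 3 (Olivia Taylor): negative age: -7
  Row 4 (Karl Jones): OK
  Row 5 (???): empty name

Total errors: 3

3 errors


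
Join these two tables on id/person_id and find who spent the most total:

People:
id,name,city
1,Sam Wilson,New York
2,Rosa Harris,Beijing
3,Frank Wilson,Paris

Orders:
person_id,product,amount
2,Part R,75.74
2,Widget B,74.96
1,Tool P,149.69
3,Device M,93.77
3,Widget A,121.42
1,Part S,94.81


Join on: people.id = orders.person_id

Joined rows:
  Rosa Harris (Beijing) bought Part R for $75.74
  Rosa Harris (Beijing) bought Widget B for $74.96
  Sam Wilson (New York) bought Tool P for $149.69
  Frank Wilson (Paris) bought Device M for $93.77
  Frank Wilson (Paris) bought Widget A for $121.42
  Sam Wilson (New York) bought Part S for $94.81

Total per person:
  Sam Wilson: $244.50
  Frank Wilson: $215.19
  Rosa Harris: $150.70

Top spender: Sam Wilson ($244.50)

Sam Wilson ($244.50)


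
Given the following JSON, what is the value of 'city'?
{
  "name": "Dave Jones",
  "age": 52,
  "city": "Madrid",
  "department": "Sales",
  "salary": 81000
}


Looking up field 'city'
Value: Madrid

Madrid


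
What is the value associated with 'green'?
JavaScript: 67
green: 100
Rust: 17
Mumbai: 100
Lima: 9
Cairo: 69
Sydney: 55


Looking up key 'green'
Value: 100

100


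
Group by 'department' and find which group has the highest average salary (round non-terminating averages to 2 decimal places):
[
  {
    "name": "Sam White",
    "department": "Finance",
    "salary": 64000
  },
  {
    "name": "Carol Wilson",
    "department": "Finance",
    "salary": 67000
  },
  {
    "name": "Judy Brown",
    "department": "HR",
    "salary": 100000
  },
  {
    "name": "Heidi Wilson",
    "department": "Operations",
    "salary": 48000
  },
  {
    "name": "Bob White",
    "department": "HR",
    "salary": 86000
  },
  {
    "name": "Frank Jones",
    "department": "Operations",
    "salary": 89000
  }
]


Group by: department

Groups:
  Finance: 2 people, avg salary = 131000/2 = $65500
  HR: 2 people, avg salary = 186000/2 = $93000
  Operations: 2 people, avg salary = 137000/2 = $68500

Highest average salary: HR ($93000)

HR ($93000)


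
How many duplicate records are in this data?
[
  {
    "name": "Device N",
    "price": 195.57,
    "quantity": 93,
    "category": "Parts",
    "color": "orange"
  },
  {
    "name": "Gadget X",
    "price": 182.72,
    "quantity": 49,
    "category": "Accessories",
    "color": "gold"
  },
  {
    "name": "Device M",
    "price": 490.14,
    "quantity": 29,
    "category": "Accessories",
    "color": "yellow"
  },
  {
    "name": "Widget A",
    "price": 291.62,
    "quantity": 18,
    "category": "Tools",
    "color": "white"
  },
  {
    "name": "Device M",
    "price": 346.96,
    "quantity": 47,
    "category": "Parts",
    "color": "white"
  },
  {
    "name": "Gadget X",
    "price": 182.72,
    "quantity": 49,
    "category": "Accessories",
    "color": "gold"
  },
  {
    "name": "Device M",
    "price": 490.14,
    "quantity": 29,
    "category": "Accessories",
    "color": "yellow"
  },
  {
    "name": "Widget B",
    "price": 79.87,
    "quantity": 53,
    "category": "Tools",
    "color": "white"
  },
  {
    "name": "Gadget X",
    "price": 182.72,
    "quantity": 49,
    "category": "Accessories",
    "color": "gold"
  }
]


Checking 9 records for duplicates:

  Row 1: Device N ($195.57, qty 93)
  Row 2: Gadget X ($182.72, qty 49)
  Row 3: Device M ($490.14, qty 29)
  Row 4: Widget A ($291.62, qty 18)
  Row 5: Device M ($346.96, qty 47)
  Row 6: Gadget X ($182.72, qty 49) <-- DUPLICATE
  Row 7: Device M ($490.14, qty 29) <-- DUPLICATE
  Row 8: Widget B ($79.87, qty 53)
  Row 9: Gadget X ($182.72, qty 49) <-- DUPLICATE

Duplicates found: 3
Unique records: 6

3 duplicates, 6 unique


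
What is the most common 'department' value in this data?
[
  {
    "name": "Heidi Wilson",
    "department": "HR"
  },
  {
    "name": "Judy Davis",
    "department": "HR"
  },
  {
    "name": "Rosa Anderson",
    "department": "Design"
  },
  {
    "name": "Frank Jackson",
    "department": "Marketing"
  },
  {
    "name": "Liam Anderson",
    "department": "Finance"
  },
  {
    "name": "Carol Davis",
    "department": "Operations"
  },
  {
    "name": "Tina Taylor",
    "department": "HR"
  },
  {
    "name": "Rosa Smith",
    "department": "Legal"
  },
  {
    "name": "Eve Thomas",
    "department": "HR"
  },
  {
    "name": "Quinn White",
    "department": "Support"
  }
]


Counting 'department' values across 10 records:

  HR: 4 ####
  Design: 1 #
  Marketing: 1 #
  Finance: 1 #
  Operations: 1 #
  Legal: 1 #
  Support: 1 #

Most common: HR (4 times)

HR (4 times)


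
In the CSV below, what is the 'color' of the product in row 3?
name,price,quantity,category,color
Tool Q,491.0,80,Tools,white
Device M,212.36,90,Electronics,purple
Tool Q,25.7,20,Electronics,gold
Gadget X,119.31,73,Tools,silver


Query: Row 3 ('Tool Q'), column 'color'
Value: gold

gold


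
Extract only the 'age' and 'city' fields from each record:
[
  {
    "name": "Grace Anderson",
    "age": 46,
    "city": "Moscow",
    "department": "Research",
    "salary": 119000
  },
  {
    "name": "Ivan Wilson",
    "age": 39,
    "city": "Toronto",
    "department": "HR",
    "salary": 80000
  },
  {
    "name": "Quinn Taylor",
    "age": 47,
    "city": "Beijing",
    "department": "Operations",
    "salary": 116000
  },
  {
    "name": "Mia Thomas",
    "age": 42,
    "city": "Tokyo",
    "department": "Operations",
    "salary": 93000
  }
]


Original: 4 records with fields: name, age, city, department, salary
Keep: ['age', 'city']
Drop: ['name', 'department', 'salary']
Result: 4 records, 2 fields each

[
  {
    "age": 46,
    "city": "Moscow"
  },
  {
    "age": 39,
    "city": "Toronto"
  },
  {
    "age": 47,
    "city": "Beijing"
  },
  {
    "age": 42,
    "city": "Tokyo"
  }
]


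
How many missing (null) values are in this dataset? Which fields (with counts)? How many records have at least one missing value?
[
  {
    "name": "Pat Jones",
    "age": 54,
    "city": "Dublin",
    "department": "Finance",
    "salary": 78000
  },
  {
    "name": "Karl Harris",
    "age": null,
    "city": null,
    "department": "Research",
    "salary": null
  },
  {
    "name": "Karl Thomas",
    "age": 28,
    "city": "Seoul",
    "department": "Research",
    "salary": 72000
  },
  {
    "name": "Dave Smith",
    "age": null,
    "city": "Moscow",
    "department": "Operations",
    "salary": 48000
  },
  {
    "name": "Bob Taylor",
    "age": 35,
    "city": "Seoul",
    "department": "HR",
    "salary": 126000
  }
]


Checking for missing (null) values in 5 records:

  Pat Jones: complete
  Karl Harris: age, city, salary
  Karl Thomas: complete
  Dave Smith: age
  Bob Taylor: complete

Per field:
  name: 0 missing
  age: 2 missing
  city: 1 missing
  department: 0 missing
  salary: 1 missing

Total missing values: 4
Records with any missing: 2

4 missing values (age: 2, city: 1, salary: 1); 2 incomplete records


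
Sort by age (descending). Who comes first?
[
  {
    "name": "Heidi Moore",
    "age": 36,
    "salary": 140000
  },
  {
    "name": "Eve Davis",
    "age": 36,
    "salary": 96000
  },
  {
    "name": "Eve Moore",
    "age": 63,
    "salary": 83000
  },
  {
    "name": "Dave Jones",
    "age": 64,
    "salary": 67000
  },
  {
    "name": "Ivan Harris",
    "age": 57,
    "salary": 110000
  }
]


Sort by: age (descending)

Sorted order:
  1. Dave Jones (age = 64)
  2. Eve Moore (age = 63)
  3. Ivan Harris (age = 57)
  4. Heidi Moore (age = 36)
  5. Eve Davis (age = 36)

First: Dave Jones

Dave Jones


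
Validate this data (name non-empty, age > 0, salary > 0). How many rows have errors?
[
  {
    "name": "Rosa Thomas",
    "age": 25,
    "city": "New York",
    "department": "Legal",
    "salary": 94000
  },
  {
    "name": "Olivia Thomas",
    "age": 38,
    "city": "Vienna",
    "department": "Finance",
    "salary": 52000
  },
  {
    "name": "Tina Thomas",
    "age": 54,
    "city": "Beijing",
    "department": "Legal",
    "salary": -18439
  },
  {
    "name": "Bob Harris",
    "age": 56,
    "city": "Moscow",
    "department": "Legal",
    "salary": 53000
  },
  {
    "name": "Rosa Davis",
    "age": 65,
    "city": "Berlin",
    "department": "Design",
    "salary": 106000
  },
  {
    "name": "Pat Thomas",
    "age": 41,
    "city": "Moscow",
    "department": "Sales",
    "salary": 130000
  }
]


Validating 6 records:
Rules: name non-empty, age > 0, salary > 0

  Row 1 (Rosa Thomas): OK
  Row 2 (Olivia Thomas): OK
  Row 3 (Tina Thomas): negative salary: -18439
  Row 4 (Bob Harris): OK
  Row 5 (Rosa Davis): OK
  Row 6 (Pat Thomas): OK

Total errors: 1

1 errors


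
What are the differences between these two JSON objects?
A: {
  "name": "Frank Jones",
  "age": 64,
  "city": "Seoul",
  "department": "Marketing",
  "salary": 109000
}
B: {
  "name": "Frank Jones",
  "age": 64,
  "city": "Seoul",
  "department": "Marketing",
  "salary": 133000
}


Comparing each field (in key order):
  name: same
  age: same
  city: same
  department: same
  salary: DIFFERENT
Differences:
  salary: 109000 -> 133000

1 field(s) changed

1 change: salary


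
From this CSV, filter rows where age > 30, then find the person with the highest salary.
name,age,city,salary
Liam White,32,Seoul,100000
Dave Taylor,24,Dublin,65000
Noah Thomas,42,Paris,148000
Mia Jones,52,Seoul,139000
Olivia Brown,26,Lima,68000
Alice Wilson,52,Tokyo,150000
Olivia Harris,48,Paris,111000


Filter: age > 30
Sort by: salary (descending)

Filtered records (5):
  Alice Wilson, age 52, salary $150000
  Noah Thomas, age 42, salary $148000
  Mia Jones, age 52, salary $139000
  Olivia Harris, age 48, salary $111000
  Liam White, age 32, salary $100000

Highest salary: Alice Wilson ($150000)

Alice Wilson


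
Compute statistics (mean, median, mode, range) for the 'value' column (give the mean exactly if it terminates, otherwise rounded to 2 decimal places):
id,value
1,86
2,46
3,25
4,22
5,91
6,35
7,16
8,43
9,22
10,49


Data: [86, 46, 25, 22, 91, 35, 16, 43, 22, 49]
Count: 10
Sum: 435
Mean: 435/10 = 43.5
Sorted: [16, 22, 22, 25, 35, 43, 46, 49, 86, 91]
Median: 39.0
Mode: 22 (2 times)
Range: 91 - 16 = 75
Min: 16, Max: 91

mean=43.5, median=39.0, mode=22, range=75


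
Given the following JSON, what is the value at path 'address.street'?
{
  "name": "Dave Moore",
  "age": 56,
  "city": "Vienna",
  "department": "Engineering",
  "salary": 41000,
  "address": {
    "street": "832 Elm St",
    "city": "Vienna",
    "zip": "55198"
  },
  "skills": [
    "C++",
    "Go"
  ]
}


Query: address.street
Path: address -> street
Value: 832 Elm St

832 Elm St


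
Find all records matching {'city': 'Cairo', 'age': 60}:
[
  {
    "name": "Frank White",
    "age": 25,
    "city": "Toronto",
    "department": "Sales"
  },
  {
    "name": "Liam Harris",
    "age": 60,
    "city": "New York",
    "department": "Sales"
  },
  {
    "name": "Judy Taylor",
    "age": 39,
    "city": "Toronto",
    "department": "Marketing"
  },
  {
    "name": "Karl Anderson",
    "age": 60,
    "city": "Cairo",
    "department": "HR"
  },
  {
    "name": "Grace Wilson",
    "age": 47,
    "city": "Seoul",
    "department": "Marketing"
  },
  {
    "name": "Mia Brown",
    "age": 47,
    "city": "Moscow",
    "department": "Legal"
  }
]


Search criteria: {'city': 'Cairo', 'age': 60}

Checking 6 records:
  Frank White: {city: Toronto, age: 25}
  Liam Harris: {city: New York, age: 60}
  Judy Taylor: {city: Toronto, age: 39}
  Karl Anderson: {city: Cairo, age: 60} <-- MATCH
  Grace Wilson: {city: Seoul, age: 47}
  Mia Brown: {city: Moscow, age: 47}

Matches: ["Karl Anderson"]

["Karl Anderson"]
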